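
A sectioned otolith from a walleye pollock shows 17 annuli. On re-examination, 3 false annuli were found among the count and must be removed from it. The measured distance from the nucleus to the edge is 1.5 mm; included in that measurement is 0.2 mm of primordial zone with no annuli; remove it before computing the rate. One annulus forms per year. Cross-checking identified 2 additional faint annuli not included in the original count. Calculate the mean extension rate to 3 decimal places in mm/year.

0.081 mm/year

After corrections the count is 17 − 3 + 2 = 16 annuli.
Net length = 1.5 − 0.2 = 1.3 mm.
1.3 mm over 16 years gives 1.3 / 16 ≈ 0.081 mm/year.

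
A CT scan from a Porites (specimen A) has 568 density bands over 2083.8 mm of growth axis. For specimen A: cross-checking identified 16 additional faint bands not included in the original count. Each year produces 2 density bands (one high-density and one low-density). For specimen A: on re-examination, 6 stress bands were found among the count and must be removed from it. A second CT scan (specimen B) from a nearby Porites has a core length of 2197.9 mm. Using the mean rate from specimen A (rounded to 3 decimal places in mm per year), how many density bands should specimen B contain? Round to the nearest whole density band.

610 density bands

Specimen A: after corrections the count is 568 − 6 + 16 = 578 density bands.
Specimen A: 578 density bands at 2 per year is 578 / 2 = 289 years.
A: Mean rate = 2083.8 mm / 289 years ≈ 7.210 mm/year.
B spans 2197.9 / 7.210 = 304.84 years; at 2 density bands per year that is 304.84 × 2 ≈ 610 density bands.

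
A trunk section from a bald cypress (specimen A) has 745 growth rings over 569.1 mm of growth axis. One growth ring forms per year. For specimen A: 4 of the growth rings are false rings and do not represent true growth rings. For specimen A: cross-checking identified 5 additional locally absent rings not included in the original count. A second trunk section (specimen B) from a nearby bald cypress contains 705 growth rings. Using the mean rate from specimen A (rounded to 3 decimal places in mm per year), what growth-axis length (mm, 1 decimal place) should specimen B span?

537.9 mm

Specimen A: true growth ring count = 745 − 4 + 5 = 746.
A: Extension rate ≈ 569.1 / 746 = 0.763 mm/year.
B's length ≈ 0.763 × 705 = 537.9 mm.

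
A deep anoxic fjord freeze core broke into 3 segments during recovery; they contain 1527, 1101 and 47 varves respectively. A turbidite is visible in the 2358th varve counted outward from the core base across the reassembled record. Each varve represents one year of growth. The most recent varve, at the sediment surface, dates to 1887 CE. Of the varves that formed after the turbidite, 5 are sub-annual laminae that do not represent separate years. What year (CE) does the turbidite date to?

Total varves = 1527 + 1101 + 47 = 2675.
2675 − 2358 = 317 varves lie beyond the turbidite toward the sediment surface.
Removing the 5 false varves leaves 317 − 5 = 312 true varves beyond the turbidite.
Counting back 312 years from 1887 CE places the turbidite in 1887 − 312 = 1575 CE.

1575 CE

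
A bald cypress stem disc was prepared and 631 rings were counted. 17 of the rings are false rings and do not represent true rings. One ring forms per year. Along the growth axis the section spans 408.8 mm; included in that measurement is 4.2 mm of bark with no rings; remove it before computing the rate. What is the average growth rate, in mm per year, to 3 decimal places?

0.659 mm per year

Adjusted count: 631 − 17 = 614 rings.
Net length = 408.8 − 4.2 = 404.6 mm.
Mean rate = 404.6 mm / 614 years ≈ 0.659 mm per year.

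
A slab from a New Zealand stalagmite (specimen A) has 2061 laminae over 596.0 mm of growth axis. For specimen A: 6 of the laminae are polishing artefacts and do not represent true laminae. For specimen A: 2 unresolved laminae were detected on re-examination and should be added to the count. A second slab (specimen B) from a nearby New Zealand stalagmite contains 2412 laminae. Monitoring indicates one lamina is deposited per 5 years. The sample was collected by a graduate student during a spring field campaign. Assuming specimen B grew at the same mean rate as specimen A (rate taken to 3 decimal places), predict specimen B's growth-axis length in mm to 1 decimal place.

699.5 mm

Specimen A: after corrections the count is 2061 − 6 + 2 = 2057 laminae.
Specimen A: at 5 years per lamina, 2057 × 5 = 10285 years.
A: Extension rate ≈ 596.0 / 10285 = 0.058 mm/yr.
Specimen B: at 5 years per lamina, 2412 × 5 = 12060 years. For B, 0.058 mm/year × 12060 years = 699.5 mm.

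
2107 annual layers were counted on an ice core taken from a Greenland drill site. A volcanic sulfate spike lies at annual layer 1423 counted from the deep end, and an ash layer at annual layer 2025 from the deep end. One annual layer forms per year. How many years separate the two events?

Separation: 2025 − 1423 = 602 annual layers.
That is 602 years at one annual layer per year.

602 yr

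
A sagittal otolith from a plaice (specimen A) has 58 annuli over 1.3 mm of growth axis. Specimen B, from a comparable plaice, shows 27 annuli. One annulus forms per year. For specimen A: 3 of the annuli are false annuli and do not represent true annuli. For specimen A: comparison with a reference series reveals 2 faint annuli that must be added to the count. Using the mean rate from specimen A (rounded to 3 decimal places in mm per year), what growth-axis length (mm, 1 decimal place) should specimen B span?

0.6 mm

Specimen A: true annulus count = 58 − 3 + 2 = 57.
A: 1.3 mm over 57 years gives 1.3 / 57 ≈ 0.023 mm/yr.
B's length ≈ 0.023 × 27 = 0.6 mm.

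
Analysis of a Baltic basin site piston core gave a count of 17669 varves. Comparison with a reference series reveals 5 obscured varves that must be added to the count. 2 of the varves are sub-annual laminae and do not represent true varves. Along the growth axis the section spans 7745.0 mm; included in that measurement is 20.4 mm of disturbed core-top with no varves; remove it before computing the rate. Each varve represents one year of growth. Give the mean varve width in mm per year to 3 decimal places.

After corrections the count is 17669 − 2 + 5 = 17672 varves.
Removing the 20.4 mm offcut leaves 7745.0 − 20.4 = 7724.6 mm.
Mean rate = 7724.6 mm / 17672 years ≈ 0.437 mm per year.

0.437 mm per year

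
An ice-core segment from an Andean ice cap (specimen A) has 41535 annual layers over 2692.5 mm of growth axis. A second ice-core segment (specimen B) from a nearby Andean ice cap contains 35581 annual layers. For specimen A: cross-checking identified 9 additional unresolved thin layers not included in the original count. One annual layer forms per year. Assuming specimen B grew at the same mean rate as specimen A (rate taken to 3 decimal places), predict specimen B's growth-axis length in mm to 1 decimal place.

Specimen A: after corrections the count is 41535 + 9 = 41544 annual layers.
A: Extension rate ≈ 2692.5 / 41544 = 0.065 mm per year.
B's length ≈ 0.065 × 35581 = 2312.8 mm.

2312.8 mm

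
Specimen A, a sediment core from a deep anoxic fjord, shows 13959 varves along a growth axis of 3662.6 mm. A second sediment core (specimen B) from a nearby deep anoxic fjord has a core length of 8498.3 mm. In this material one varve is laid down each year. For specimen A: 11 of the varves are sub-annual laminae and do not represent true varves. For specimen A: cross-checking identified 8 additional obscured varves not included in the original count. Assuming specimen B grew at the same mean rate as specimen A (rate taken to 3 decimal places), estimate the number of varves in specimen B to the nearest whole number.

Specimen A: adjusted count: 13959 − 11 + 8 = 13956 varves.
A: Extension rate ≈ 3662.6 / 13956 = 0.262 mm/yr.
For B, 8498.3 / 0.262 = 32436.26 years ≈ 32436 varves.

32436 varves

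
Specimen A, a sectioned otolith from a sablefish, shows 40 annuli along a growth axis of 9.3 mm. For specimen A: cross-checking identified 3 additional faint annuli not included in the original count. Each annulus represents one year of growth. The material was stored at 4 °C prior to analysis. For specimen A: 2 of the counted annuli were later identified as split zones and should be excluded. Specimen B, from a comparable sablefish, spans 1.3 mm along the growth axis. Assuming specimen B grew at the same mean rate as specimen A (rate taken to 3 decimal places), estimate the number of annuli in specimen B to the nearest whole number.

6 annuli

Specimen A: adjusted count: 40 − 2 + 3 = 41 annuli.
A: Mean rate = 9.3 mm / 41 years ≈ 0.227 mm/yr.
B spans 1.3 / 0.227 = 5.73 years ≈ 6 annuli.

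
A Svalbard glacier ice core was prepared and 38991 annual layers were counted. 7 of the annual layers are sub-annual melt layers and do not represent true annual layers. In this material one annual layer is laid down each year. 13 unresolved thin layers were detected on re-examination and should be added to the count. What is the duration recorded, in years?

Adjusted count: 38991 − 7 + 13 = 38997 annual layers.
With a one-to-one annual layer periodicity this is 38997 years.

38997 years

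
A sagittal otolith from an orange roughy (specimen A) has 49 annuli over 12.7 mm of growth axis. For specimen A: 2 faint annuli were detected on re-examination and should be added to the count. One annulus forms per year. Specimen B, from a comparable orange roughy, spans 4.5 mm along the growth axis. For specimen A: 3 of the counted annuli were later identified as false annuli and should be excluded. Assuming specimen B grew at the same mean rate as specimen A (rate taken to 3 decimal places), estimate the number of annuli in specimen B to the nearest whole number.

Specimen A: adjusted count: 49 − 3 + 2 = 48 annuli.
A: 12.7 mm over 48 years gives 12.7 / 48 ≈ 0.265 mm per year.
B spans 4.5 / 0.265 = 16.98 years ≈ 17 annuli.

17 annuli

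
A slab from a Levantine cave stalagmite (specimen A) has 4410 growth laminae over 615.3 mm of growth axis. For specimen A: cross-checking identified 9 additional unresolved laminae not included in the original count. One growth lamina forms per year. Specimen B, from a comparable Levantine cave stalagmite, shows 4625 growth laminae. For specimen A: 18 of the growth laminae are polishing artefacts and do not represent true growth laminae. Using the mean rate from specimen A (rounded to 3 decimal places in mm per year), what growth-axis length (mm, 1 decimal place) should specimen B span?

Specimen A: adjusted count: 4410 − 18 + 9 = 4401 growth laminae.
A: Extension rate ≈ 615.3 / 4401 = 0.140 mm/year.
For B, 0.140 mm/year × 4625 years = 647.5 mm.

647.5 mm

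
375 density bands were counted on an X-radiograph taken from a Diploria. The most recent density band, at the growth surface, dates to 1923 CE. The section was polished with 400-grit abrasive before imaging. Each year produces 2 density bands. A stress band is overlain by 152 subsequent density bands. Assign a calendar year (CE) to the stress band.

152 density bands post-date the stress band.
Dividing by 2 density bands per year: 152 / 2 = 76 years.
Counting back 76 years from 1923 CE places the stress band in 1923 − 76 = 1847 CE.

1847 CE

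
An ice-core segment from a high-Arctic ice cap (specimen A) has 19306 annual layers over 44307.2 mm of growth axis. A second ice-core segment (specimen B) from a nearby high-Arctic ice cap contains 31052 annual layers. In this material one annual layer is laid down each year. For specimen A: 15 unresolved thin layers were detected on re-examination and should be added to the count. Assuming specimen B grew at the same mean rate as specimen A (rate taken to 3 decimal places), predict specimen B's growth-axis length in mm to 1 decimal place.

71202.2 mm

Specimen A: adjusted count: 19306 + 15 = 19321 annual layers.
A: Extension rate ≈ 44307.2 / 19321 = 2.293 mm per year.
B's length ≈ 2.293 × 31052 = 71202.2 mm.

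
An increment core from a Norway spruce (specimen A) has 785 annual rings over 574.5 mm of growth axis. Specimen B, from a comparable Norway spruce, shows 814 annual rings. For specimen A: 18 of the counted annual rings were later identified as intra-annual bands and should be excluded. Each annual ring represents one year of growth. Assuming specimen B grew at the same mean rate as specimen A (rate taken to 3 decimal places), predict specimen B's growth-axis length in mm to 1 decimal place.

Specimen A: adjusted count: 785 − 18 = 767 annual rings.
A: Mean rate = 574.5 mm / 767 years ≈ 0.749 mm/yr.
For B, 0.749 mm/year × 814 years = 609.7 mm.

609.7 mm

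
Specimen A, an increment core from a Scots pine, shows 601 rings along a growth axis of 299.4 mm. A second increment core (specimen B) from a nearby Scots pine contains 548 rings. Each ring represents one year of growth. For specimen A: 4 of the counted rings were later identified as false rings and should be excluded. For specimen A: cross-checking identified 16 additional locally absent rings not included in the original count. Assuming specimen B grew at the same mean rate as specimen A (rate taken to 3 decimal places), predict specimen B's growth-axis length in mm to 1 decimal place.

Specimen A: after corrections the count is 601 − 4 + 16 = 613 rings.
A: 299.4 mm over 613 years gives 299.4 / 613 ≈ 0.488 mm/yr.
B's length ≈ 0.488 × 548 = 267.4 mm.

267.4 mm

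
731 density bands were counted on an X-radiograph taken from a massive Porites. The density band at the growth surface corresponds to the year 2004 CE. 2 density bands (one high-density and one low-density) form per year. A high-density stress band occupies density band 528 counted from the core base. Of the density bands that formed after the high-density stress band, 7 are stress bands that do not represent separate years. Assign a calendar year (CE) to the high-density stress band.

The high-density stress band sits at density band 528 from the core base, so 731 − 528 = 203 density bands formed after it.
203 − 7 false = 196 true density bands after the high-density stress band.
196 density bands at 2 per year is 196 / 2 = 98 years.
Counting back 98 years from 2004 CE places the high-density stress band in 2004 − 98 = 1906 CE.

1906 CE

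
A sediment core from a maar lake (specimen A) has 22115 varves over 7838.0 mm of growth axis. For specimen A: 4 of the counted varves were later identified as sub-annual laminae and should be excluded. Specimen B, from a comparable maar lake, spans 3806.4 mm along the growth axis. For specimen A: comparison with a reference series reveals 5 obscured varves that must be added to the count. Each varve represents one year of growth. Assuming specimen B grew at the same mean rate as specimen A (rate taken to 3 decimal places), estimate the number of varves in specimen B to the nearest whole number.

10753 varves

Specimen A: adjusted count: 22115 − 4 + 5 = 22116 varves.
A: 7838.0 mm over 22116 years gives 7838.0 / 22116 ≈ 0.354 mm/year.
B spans 3806.4 / 0.354 = 10752.54 years ≈ 10753 varves.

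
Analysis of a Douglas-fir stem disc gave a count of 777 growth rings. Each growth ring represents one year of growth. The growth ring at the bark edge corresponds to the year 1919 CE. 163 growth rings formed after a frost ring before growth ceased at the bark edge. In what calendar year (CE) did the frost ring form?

163 growth rings formed after the frost ring.
The growth ring at the bark edge is 1919 CE, so the frost ring dates to 1919 − 163 = 1756 CE.

1756 CE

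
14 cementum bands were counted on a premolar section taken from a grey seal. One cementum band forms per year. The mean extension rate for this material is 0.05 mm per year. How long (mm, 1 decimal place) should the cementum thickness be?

0.7 mm

The record spans 14 years at 0.05 mm per year.
Predicted length = 0.05 mm/year × 14 years = 0.7 mm.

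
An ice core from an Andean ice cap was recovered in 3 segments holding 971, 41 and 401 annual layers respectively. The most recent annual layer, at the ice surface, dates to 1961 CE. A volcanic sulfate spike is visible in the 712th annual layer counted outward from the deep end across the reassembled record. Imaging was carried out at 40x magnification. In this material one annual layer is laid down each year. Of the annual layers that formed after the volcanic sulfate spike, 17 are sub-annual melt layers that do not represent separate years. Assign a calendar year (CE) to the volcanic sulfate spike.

1277 CE

Total annual layers = 971 + 41 + 401 = 1413.
The volcanic sulfate spike sits at annual layer 712 from the deep end, so 1413 − 712 = 701 annual layers formed after it.
701 − 17 false = 684 true annual layers after the volcanic sulfate spike.
1961 − 684 = 1277 CE.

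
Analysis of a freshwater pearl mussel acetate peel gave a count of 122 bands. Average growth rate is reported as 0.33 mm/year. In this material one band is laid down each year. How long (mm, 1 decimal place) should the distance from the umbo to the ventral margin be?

40.3 mm

The record spans 122 years at 0.33 mm per year.
122 years at 0.33 mm/year gives 0.33 × 122 = 40.3 mm.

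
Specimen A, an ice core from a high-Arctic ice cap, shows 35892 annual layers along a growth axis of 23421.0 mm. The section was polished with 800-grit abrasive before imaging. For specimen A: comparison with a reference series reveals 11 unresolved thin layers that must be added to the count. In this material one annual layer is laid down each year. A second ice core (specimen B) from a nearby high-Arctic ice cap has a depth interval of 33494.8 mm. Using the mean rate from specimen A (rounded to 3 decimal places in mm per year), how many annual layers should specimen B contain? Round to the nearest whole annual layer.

Specimen A: after corrections the count is 35892 + 11 = 35903 annual layers.
A: Extension rate ≈ 23421.0 / 35903 = 0.652 mm per year.
For B, 33494.8 / 0.652 = 51372.39 years ≈ 51372 annual layers.

51372 annual layers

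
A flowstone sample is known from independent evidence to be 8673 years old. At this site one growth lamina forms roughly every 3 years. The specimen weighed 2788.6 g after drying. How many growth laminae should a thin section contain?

One growth lamina every 3 years means 8673 / 3 = 2891 growth laminae.
So 2891 growth laminae should be present.

2891 growth laminae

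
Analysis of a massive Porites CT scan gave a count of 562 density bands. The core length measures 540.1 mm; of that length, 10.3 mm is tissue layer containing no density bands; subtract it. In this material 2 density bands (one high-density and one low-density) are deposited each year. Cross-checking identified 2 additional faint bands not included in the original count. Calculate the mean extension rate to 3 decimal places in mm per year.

1.879 mm per year

After corrections the count is 562 + 2 = 564 density bands.
564 density bands at 2 per year is 564 / 2 = 282 years.
Net length = 540.1 − 10.3 = 529.8 mm.
Extension rate ≈ 529.8 / 282 = 1.879 mm per year.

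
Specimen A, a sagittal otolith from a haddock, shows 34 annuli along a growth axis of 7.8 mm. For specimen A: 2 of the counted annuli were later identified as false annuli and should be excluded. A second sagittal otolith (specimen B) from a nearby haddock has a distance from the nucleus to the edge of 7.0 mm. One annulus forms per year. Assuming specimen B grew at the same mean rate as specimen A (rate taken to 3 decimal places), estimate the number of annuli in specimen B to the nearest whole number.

29 annuli

Specimen A: correcting the raw count gives 34 − 2 = 32 true annuli.
A: Extension rate ≈ 7.8 / 32 = 0.244 mm/year.
Specimen B: 7.0 mm / 0.244 mm per year = 28.69 years ≈ 29 annuli.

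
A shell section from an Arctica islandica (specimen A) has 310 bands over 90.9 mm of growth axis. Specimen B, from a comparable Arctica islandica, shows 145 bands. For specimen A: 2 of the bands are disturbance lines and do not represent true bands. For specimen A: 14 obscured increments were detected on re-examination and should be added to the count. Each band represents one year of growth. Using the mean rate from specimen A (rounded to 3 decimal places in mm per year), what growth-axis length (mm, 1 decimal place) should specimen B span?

Specimen A: correcting the raw count gives 310 − 2 + 14 = 322 true bands.
A: Extension rate ≈ 90.9 / 322 = 0.282 mm/yr.
Length of B = 0.282 × 145 = 40.9 mm.

40.9 mm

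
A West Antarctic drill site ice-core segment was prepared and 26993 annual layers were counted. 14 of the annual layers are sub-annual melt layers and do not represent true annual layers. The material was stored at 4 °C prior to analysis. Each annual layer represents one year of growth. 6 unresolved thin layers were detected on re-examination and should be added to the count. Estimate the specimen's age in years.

26985 yr

After corrections the count is 26993 − 14 + 6 = 26985 annual layers.
One annual layer per year makes the duration 26985 years.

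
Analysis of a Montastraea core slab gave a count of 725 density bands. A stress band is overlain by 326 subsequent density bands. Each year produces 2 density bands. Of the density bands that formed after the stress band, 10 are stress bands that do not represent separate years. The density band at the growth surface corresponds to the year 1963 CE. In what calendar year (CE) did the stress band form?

326 density bands post-date the stress band.
Excluding 10 false density bands: 326 − 10 = 316.
With 2 density bands per year, 316 / 2 = 158 years.
Counting back 158 years from 1963 CE places the stress band in 1963 − 158 = 1805 CE.

1805 CE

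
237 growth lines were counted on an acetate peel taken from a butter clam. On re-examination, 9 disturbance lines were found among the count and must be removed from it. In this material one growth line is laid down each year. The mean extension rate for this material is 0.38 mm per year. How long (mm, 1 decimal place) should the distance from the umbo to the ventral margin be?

Correcting the raw count gives 237 − 9 = 228 true growth lines.
Length ≈ 0.38 × 228 = 86.6 mm.

86.6 mm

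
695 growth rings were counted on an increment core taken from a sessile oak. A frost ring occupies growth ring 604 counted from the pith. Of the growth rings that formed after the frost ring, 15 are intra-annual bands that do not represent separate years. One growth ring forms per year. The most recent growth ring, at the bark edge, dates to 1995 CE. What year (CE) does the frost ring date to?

The frost ring sits at growth ring 604 from the pith, so 695 − 604 = 91 growth rings formed after it.
Removing the 15 false growth rings leaves 91 − 15 = 76 true growth rings beyond the frost ring.
Counting back 76 years from 1995 CE places the frost ring in 1995 − 76 = 1919 CE.

1919 CE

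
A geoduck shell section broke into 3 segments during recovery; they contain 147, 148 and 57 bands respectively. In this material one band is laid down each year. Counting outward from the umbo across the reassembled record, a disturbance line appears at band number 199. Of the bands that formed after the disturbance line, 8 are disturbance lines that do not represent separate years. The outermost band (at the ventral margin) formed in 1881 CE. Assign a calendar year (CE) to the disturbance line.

Total bands = 147 + 148 + 57 = 352.
352 − 199 = 153 bands lie beyond the disturbance line toward the ventral margin.
Removing the 8 false bands leaves 153 − 8 = 145 true bands beyond the disturbance line.
Counting back 145 years from 1881 CE places the disturbance line in 1881 − 145 = 1736 CE.

1736 CE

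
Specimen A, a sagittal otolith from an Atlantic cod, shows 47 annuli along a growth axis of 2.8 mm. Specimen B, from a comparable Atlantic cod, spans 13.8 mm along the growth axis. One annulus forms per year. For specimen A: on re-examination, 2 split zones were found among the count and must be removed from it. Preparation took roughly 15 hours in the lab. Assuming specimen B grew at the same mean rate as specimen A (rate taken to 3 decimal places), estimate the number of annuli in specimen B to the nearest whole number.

Specimen A: after corrections the count is 47 − 2 = 45 annuli.
A: 2.8 mm over 45 years gives 2.8 / 45 ≈ 0.062 mm per year.
Specimen B: 13.8 mm / 0.062 mm per year = 222.58 years ≈ 223 annuli.

223 annuli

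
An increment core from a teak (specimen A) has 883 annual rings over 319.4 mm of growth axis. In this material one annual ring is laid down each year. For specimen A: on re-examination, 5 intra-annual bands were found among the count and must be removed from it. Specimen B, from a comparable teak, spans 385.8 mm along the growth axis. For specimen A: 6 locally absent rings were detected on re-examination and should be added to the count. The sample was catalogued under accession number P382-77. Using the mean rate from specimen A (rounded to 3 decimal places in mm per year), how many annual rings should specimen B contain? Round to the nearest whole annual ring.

Specimen A: after corrections the count is 883 − 5 + 6 = 884 annual rings.
A: Mean rate = 319.4 mm / 884 years ≈ 0.361 mm/yr.
For B, 385.8 / 0.361 = 1068.70 years ≈ 1069 annual rings.

1069 annual rings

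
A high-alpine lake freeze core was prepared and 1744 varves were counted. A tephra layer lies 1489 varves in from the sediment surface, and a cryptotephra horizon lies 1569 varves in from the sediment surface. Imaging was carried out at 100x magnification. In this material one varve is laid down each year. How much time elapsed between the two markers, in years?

80 yr

Separation: 1569 − 1489 = 80 varves.
At one varve per year, 80 years elapsed between them.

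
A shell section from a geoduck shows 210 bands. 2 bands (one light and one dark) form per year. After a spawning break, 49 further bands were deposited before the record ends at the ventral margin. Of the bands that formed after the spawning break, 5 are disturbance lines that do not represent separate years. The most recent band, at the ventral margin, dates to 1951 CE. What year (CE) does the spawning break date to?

49 bands formed after the spawning break.
49 − 5 false = 44 true bands after the spawning break.
Dividing by 2 bands per year: 44 / 2 = 22 years.
The band at the ventral margin is 1951 CE, so the spawning break dates to 1951 − 22 = 1929 CE.

1929 CE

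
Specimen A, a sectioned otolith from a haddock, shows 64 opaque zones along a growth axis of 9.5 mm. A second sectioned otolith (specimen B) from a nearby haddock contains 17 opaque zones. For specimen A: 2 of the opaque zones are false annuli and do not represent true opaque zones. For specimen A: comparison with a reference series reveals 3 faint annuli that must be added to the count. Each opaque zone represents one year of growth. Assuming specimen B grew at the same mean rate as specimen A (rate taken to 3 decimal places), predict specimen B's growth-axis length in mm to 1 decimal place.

Specimen A: correcting the raw count gives 64 − 2 + 3 = 65 true opaque zones.
A: Extension rate ≈ 9.5 / 65 = 0.146 mm/year.
Length of B = 0.146 × 17 = 2.5 mm.

2.5 mm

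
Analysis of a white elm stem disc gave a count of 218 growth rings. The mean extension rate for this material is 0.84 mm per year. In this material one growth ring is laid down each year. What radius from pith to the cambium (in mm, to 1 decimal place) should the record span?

183.1 mm

The record spans 218 years at 0.84 mm per year.
Length ≈ 0.84 × 218 = 183.1 mm.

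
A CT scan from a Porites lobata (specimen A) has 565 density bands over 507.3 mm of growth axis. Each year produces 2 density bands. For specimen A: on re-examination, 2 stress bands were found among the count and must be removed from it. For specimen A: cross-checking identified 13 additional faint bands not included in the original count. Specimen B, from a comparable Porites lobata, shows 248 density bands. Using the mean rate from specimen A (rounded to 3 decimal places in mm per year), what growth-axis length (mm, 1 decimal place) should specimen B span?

218.4 mm

Specimen A: adjusted count: 565 − 2 + 13 = 576 density bands.
Specimen A: dividing by 2 density bands per year: 576 / 2 = 288 years.
A: Mean rate = 507.3 mm / 288 years ≈ 1.761 mm per year.
Specimen B: 248 density bands at 2 per year is 248 / 2 = 124 years. Length of B = 1.761 × 124 = 218.4 mm.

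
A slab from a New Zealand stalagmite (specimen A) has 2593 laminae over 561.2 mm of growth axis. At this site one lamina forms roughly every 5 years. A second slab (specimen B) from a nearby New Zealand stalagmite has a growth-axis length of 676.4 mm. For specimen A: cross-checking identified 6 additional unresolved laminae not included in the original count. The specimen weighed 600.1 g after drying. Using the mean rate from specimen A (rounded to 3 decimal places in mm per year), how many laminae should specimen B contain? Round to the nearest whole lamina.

Specimen A: after corrections the count is 2593 + 6 = 2599 laminae.
Specimen A: multiplying by 5 years per lamina: 2599 × 5 = 12995 years.
A: Mean rate = 561.2 mm / 12995 years ≈ 0.043 mm per year.
Specimen B: 676.4 mm / 0.043 mm per year = 15730.23 years; at 5 years per lamina that is 15730.23 / 5 ≈ 3146 laminae.

3146 laminae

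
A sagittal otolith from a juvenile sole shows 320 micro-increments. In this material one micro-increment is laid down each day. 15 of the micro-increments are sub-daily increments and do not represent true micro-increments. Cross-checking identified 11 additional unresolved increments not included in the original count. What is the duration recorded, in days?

Correcting the raw count gives 320 − 15 + 11 = 316 true micro-increments.
At one micro-increment per day, that is 316 days.

316 days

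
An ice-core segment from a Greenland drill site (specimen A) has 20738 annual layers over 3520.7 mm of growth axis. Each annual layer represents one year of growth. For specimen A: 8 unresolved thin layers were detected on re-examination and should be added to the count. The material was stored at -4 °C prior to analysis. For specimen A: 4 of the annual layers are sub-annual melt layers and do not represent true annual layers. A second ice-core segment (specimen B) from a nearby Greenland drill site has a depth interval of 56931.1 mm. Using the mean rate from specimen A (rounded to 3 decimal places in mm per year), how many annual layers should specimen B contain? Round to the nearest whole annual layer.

334889 annual layers

Specimen A: true annual layer count = 20738 − 4 + 8 = 20742.
A: Mean rate = 3520.7 mm / 20742 years ≈ 0.170 mm/yr.
For B, 56931.1 / 0.170 = 334888.82 years ≈ 334889 annual layers.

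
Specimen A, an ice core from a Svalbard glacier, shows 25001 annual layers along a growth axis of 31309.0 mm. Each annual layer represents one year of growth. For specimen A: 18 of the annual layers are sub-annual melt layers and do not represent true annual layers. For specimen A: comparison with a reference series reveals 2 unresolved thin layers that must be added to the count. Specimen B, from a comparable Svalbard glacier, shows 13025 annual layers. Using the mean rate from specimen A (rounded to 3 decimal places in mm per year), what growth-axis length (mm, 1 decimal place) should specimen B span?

Specimen A: adjusted count: 25001 − 18 + 2 = 24985 annual layers.
A: Mean rate = 31309.0 mm / 24985 years ≈ 1.253 mm/year.
For B, 1.253 mm/year × 13025 years = 16320.3 mm.

16320.3 mm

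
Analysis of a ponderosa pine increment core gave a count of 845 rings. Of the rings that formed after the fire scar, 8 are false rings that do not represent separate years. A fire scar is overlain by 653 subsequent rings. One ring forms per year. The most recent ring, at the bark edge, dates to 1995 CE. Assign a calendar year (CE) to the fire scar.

1350 CE

There are 653 rings younger than the fire scar.
Excluding 8 false rings: 653 − 8 = 645.
1995 − 645 = 1350 CE.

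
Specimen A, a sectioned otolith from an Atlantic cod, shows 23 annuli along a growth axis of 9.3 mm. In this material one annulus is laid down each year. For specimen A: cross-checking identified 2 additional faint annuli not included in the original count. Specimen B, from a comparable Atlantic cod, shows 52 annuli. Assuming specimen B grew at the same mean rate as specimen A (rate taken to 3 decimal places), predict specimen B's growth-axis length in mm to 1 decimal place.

19.3 mm

Specimen A: after corrections the count is 23 + 2 = 25 annuli.
A: Mean rate = 9.3 mm / 25 years ≈ 0.372 mm/year.
For B, 0.372 mm/year × 52 years = 19.3 mm.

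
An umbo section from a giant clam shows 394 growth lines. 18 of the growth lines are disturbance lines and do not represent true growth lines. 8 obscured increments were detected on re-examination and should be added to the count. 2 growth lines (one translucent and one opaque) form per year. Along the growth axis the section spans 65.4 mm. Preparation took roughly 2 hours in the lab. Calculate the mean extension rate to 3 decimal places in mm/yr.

0.341 mm/yr

After corrections the count is 394 − 18 + 8 = 384 growth lines.
384 growth lines at 2 per year is 384 / 2 = 192 years.
65.4 mm over 192 years gives 65.4 / 192 ≈ 0.341 mm/yr.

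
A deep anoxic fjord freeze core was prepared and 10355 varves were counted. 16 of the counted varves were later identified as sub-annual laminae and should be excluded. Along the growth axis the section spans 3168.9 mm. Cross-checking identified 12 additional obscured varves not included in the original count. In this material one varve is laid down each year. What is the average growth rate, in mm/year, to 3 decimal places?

0.306 mm/year

Correcting the raw count gives 10355 − 16 + 12 = 10351 true varves.
3168.9 mm over 10351 years gives 3168.9 / 10351 ≈ 0.306 mm/year.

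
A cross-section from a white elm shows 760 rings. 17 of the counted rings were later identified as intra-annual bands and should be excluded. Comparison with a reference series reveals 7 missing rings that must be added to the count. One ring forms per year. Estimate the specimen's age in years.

750 years

Adjusted count: 760 − 17 + 7 = 750 rings.
At one ring per year, that is 750 years.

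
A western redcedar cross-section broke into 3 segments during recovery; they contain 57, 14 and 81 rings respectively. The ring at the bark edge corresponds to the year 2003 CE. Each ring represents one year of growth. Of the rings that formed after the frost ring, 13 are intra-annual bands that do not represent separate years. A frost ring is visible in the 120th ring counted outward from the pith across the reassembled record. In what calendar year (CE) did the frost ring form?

Total rings = 57 + 14 + 81 = 152.
152 − 120 = 32 rings lie beyond the frost ring toward the bark edge.
Removing the 13 false rings leaves 32 − 13 = 19 true rings beyond the frost ring.
The ring at the bark edge is 2003 CE, so the frost ring dates to 2003 − 19 = 1984 CE.

1984 CE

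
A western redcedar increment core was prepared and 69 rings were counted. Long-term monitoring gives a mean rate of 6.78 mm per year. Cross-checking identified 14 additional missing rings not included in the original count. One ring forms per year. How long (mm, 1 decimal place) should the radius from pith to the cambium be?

562.7 mm

True ring count = 69 + 14 = 83.
Length ≈ 6.78 × 83 = 562.7 mm.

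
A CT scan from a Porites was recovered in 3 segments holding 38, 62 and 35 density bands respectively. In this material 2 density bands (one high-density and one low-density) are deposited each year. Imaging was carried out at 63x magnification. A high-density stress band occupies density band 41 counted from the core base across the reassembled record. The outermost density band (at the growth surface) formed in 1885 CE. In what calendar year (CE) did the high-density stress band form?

Total density bands = 38 + 62 + 35 = 135.
The high-density stress band sits at density band 41 from the core base, so 135 − 41 = 94 density bands formed after it.
Dividing by 2 density bands per year: 94 / 2 = 47 years.
1885 − 47 = 1838 CE.

1838 CE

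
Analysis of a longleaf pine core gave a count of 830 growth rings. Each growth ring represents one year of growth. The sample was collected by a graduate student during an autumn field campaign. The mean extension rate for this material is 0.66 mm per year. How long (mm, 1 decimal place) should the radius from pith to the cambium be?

547.8 mm

830 years of growth are recorded.
830 years at 0.66 mm/year gives 0.66 × 830 = 547.8 mm.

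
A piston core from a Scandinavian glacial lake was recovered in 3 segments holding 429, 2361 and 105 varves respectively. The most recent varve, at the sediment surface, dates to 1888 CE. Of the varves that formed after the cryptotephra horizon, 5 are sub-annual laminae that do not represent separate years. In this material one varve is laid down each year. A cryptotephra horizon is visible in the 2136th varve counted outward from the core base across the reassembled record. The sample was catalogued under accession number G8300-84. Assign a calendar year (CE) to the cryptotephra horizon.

Total varves = 429 + 2361 + 105 = 2895.
Between varve 2136 and the sediment surface there are 2895 − 2136 = 759 varves.
759 − 5 false = 754 true varves after the cryptotephra horizon.
1888 − 754 = 1134 CE.

1134 CE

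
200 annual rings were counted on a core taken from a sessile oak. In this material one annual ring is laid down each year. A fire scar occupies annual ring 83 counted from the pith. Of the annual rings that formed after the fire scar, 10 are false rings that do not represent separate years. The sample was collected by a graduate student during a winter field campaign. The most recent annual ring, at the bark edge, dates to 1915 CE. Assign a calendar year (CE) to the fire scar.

1808 CE

The fire scar sits at annual ring 83 from the pith, so 200 − 83 = 117 annual rings formed after it.
117 − 10 false = 107 true annual rings after the fire scar.
The annual ring at the bark edge is 1915 CE, so the fire scar dates to 1915 − 107 = 1808 CE.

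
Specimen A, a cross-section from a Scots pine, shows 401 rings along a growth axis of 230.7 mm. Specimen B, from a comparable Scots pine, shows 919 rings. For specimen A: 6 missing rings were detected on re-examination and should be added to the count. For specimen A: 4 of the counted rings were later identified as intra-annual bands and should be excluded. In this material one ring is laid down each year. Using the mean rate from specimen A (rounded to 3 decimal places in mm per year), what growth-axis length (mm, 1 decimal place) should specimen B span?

Specimen A: true ring count = 401 − 4 + 6 = 403.
A: Extension rate ≈ 230.7 / 403 = 0.572 mm/yr.
Length of B = 0.572 × 919 = 525.7 mm.

525.7 mm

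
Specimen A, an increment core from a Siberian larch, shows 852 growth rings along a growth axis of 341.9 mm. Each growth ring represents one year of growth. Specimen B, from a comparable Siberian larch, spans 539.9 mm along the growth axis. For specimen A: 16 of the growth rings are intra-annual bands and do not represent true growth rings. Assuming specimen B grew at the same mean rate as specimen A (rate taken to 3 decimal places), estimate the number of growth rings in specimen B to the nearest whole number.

Specimen A: adjusted count: 852 − 16 = 836 growth rings.
A: Extension rate ≈ 341.9 / 836 = 0.409 mm/year.
B spans 539.9 / 0.409 = 1320.05 years ≈ 1320 growth rings.

1320 growth rings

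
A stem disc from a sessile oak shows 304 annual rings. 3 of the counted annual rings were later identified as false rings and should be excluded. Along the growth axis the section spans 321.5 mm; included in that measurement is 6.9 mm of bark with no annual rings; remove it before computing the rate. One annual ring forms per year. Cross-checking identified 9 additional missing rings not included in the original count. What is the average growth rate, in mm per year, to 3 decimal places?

Correcting the raw count gives 304 − 3 + 9 = 310 true annual rings.
The growth record spans 321.5 − 6.9 = 314.6 mm.
Extension rate ≈ 314.6 / 310 = 1.015 mm per year.

1.015 mm per year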